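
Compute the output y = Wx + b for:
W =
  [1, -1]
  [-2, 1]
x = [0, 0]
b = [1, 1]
y = [1, 1]

Wx = [1×0 + -1×0, -2×0 + 1×0]
   = [0, 0]
y = Wx + b = [0 + 1, 0 + 1] = [1, 1]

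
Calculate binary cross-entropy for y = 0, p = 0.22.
L = 0.2485

L = -0·log(0.22) - 1·log(0.78) = -log(0.78) = 0.2485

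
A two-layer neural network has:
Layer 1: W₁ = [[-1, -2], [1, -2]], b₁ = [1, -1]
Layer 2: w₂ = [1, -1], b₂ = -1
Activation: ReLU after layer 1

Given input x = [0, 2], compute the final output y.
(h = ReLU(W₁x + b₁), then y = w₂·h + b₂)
y = -1

Layer 1 pre-activation: z₁ = [-3, -5]
After ReLU: h = [0, 0]
Layer 2 output: y = 1×0 + -1×0 + -1 = -1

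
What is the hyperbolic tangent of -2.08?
-0.9693

tanh(-2.08) = (e^(-2.08) - e^(2.08))/(e^(-2.08) + e^(2.08)) = -0.9693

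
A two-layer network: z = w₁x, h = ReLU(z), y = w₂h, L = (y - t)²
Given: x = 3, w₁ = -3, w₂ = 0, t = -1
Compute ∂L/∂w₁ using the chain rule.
∂L/∂w₁ = 0

Forward pass:
z = w₁x = -3×3 = -9
h = ReLU(-9) = 0
y = w₂h = 0×0 = 0

Backward pass:
∂L/∂y = 2(y - t) = 2(0 - -1) = 2
∂y/∂h = w₂ = 0
∂h/∂z = 0 (ReLU derivative)
∂z/∂w₁ = x = 3

∂L/∂w₁ = 2 × 0 × 0 × 3 = 0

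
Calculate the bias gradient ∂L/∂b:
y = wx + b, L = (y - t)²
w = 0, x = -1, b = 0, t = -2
∂L/∂b = 4

y = wx + b = (0)(-1) + 0 = 0
∂L/∂y = 2(y - t) = 2(0 - -2) = 4
∂y/∂b = 1
∂L/∂b = ∂L/∂y · ∂y/∂b = 4 × 1 = 4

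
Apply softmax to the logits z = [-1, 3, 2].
p = [0.0132, 0.7214, 0.2654]

exp(z) = [0.3679, 20.09, 7.389]
Sum = 27.84
p = [0.0132, 0.7214, 0.2654]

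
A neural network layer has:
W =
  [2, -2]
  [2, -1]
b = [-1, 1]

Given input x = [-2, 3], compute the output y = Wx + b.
y = [-11, -6]

Wx = [2×-2 + -2×3, 2×-2 + -1×3]
   = [-10, -7]
y = Wx + b = [-10 + -1, -7 + 1] = [-11, -6]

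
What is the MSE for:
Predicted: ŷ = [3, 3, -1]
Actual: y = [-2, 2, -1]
MSE = 8.667

MSE = (1/3)((3--2)² + (3-2)² + (-1--1)²) = (1/3)(25 + 1 + 0) = 8.667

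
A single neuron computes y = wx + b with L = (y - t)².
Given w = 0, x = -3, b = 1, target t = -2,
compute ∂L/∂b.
∂L/∂b = 6

y = wx + b = (0)(-3) + 1 = 1
∂L/∂y = 2(y - t) = 2(1 - -2) = 6
∂y/∂b = 1
∂L/∂b = ∂L/∂y · ∂y/∂b = 6 × 1 = 6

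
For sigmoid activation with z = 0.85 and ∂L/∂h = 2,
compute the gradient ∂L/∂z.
∂L/∂z = 0.4195

σ(0.85) = 0.7006
σ'(0.85) = σ(0.85)(1 - σ(0.85)) = 0.7006 × 0.2994 = 0.2098
∂L/∂z = ∂L/∂h · σ'(z) = 2 × 0.2098 = 0.4195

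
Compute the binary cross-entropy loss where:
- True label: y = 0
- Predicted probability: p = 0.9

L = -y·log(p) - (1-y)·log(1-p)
L = 2.303

L = -0·log(0.9) - 1·log(0.1) = -log(0.1) = 2.303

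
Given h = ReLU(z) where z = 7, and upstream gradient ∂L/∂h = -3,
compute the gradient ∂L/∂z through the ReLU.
∂L/∂z = -3

h = ReLU(7) = 7
Since z > 0: ∂h/∂z = 1
∂L/∂z = ∂L/∂h · ∂h/∂z = -3 × 1 = -3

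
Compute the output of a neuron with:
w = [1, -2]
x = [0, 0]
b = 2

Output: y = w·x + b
y = 2

y = (1)(0) + (-2)(0) + 2 = 2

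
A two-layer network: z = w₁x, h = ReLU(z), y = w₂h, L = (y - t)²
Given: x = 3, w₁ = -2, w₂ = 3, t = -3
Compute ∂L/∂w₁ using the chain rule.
∂L/∂w₁ = 0

Forward pass:
z = w₁x = -2×3 = -6
h = ReLU(-6) = 0
y = w₂h = 3×0 = 0

Backward pass:
∂L/∂y = 2(y - t) = 2(0 - -3) = 6
∂y/∂h = w₂ = 3
∂h/∂z = 0 (ReLU derivative)
∂z/∂w₁ = x = 3

∂L/∂w₁ = 6 × 3 × 0 × 3 = 0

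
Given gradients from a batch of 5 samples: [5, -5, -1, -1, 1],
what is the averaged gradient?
Average gradient = -0.2

Average = (1/5)(5 + -5 + -1 + -1 + 1) = -1/5 = -0.2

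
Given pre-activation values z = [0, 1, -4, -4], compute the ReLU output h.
h = [0, 1, 0, 0]

ReLU applied element-wise: max(0,0)=0, max(0,1)=1, max(0,-4)=0, max(0,-4)=0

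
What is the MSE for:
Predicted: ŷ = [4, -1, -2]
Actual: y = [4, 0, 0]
MSE = 1.667

MSE = (1/3)((4-4)² + (-1-0)² + (-2-0)²) = (1/3)(0 + 1 + 4) = 1.667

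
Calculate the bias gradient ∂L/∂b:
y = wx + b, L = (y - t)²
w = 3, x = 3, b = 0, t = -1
∂L/∂b = 20

y = wx + b = (3)(3) + 0 = 9
∂L/∂y = 2(y - t) = 2(9 - -1) = 20
∂y/∂b = 1
∂L/∂b = ∂L/∂y · ∂y/∂b = 20 × 1 = 20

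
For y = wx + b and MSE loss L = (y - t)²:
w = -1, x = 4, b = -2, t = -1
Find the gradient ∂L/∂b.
∂L/∂b = -10

y = wx + b = (-1)(4) + -2 = -6
∂L/∂y = 2(y - t) = 2(-6 - -1) = -10
∂y/∂b = 1
∂L/∂b = ∂L/∂y · ∂y/∂b = -10 × 1 = -10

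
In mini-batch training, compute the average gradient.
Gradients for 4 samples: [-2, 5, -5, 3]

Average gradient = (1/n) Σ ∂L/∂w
Average gradient = 0.25

Average = (1/4)(-2 + 5 + -5 + 3) = 1/4 = 0.25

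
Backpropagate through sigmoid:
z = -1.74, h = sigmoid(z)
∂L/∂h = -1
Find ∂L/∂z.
∂L/∂z = -0.127

σ(-1.74) = 0.1493
σ'(-1.74) = σ(-1.74)(1 - σ(-1.74)) = 0.1493 × 0.8507 = 0.127
∂L/∂z = ∂L/∂h · σ'(z) = -1 × 0.127 = -0.127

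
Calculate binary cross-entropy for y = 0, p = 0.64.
L = 1.022

L = -0·log(0.64) - 1·log(0.36) = -log(0.36) = 1.022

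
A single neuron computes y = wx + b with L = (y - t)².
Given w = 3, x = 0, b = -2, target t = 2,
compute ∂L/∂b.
∂L/∂b = -8

y = wx + b = (3)(0) + -2 = -2
∂L/∂y = 2(y - t) = 2(-2 - 2) = -8
∂y/∂b = 1
∂L/∂b = ∂L/∂y · ∂y/∂b = -8 × 1 = -8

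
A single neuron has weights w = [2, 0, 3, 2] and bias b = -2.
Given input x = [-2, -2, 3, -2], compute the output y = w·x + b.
y = -1

y = (2)(-2) + (0)(-2) + (3)(3) + (2)(-2) + -2 = -1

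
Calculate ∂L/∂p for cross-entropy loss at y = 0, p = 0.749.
∂L/∂p = 3.984

∂L/∂p = -y/p + (1-y)/(1-p) = 0 + 1/0.251 = 3.984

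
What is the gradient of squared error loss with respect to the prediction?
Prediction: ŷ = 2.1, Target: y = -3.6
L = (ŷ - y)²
∂L/∂ŷ = 11.4

∂L/∂ŷ = 2(ŷ - y) = 2(2.1 - -3.6) = 2(5.7) = 11.4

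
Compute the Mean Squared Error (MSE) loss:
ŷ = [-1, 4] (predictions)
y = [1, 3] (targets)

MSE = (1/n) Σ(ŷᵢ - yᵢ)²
MSE = 2.5

MSE = (1/2)((-1-1)² + (4-3)²) = (1/2)(4 + 1) = 2.5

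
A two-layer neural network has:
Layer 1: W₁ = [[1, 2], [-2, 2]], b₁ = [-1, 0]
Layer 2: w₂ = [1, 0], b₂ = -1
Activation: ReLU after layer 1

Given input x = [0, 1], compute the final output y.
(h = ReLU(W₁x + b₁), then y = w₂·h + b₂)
y = 0

Layer 1 pre-activation: z₁ = [1, 2]
After ReLU: h = [1, 2]
Layer 2 output: y = 1×1 + 0×2 + -1 = 0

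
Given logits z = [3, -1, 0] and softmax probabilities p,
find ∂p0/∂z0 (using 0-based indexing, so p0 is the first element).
∂p0/∂z0 = 0.0597

p = softmax(z) = [0.9362, 0.01715, 0.04661]
p0 = 0.9362

∂p0/∂z0 = p0(1 - p0) = 0.9362 × (1 - 0.9362) = 0.0597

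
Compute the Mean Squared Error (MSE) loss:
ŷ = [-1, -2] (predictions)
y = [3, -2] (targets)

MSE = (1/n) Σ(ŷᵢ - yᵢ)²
MSE = 8

MSE = (1/2)((-1-3)² + (-2--2)²) = (1/2)(16 + 0) = 8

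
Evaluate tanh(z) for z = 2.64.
0.9899

tanh(2.64) = (e^(2.64) - e^(-2.64))/(e^(2.64) + e^(-2.64)) = 0.9899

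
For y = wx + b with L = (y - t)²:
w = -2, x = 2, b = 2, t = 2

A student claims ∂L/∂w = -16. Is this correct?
Correct

y = (-2)(2) + 2 = -2
∂L/∂y = 2(y - t) = 2(-2 - 2) = -8
∂y/∂w = x = 2
∂L/∂w = -8 × 2 = -16

Claimed value: -16
Correct: The correct gradient is -16.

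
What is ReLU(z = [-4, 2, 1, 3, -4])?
h = [0, 2, 1, 3, 0]

ReLU applied element-wise: max(0,-4)=0, max(0,2)=2, max(0,1)=1, max(0,3)=3, max(0,-4)=0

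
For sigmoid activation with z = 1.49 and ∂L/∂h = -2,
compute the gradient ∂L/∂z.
∂L/∂z = -0.3002

σ(1.49) = 0.8161
σ'(1.49) = σ(1.49)(1 - σ(1.49)) = 0.8161 × 0.1839 = 0.1501
∂L/∂z = ∂L/∂h · σ'(z) = -2 × 0.1501 = -0.3002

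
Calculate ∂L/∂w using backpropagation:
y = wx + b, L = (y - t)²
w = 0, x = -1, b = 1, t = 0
∂L/∂w = -2

y = wx + b = (0)(-1) + 1 = 1
∂L/∂y = 2(y - t) = 2(1 - 0) = 2
∂y/∂w = x = -1
∂L/∂w = ∂L/∂y · ∂y/∂w = 2 × -1 = -2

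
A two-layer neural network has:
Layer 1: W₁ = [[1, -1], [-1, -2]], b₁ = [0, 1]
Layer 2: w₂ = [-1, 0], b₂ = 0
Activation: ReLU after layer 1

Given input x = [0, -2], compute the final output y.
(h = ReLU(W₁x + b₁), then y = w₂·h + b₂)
y = -2

Layer 1 pre-activation: z₁ = [2, 5]
After ReLU: h = [2, 5]
Layer 2 output: y = -1×2 + 0×5 + 0 = -2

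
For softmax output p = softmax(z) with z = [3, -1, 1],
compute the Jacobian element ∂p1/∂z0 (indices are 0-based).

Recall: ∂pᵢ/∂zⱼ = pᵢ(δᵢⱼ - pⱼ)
∂p1/∂z0 = -0.01376

p = softmax(z) = [0.8668, 0.01588, 0.1173]
p1 = 0.01588, p0 = 0.8668

∂p1/∂z0 = -p1 × p0 = -0.01588 × 0.8668 = -0.01376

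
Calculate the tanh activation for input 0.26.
0.2543

tanh(0.26) = (e^(0.26) - e^(-0.26))/(e^(0.26) + e^(-0.26)) = 0.2543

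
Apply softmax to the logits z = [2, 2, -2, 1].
p = [0.4191, 0.4191, 0.0077, 0.1542]

exp(z) = [7.389, 7.389, 0.1353, 2.718]
Sum = 17.63
p = [0.4191, 0.4191, 0.0077, 0.1542]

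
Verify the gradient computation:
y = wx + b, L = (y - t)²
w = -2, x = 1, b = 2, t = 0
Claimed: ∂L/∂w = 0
Correct

y = (-2)(1) + 2 = 0
∂L/∂y = 2(y - t) = 2(0 - 0) = 0
∂y/∂w = x = 1
∂L/∂w = 0 × 1 = 0

Claimed value: 0
Correct: The correct gradient is 0.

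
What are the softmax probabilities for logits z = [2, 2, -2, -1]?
p = [0.4835, 0.4835, 0.0089, 0.0241]

exp(z) = [7.389, 7.389, 0.1353, 0.3679]
Sum = 15.28
p = [0.4835, 0.4835, 0.0089, 0.0241]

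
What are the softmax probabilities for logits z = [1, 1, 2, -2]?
p = [0.2097, 0.2097, 0.5701, 0.0104]

exp(z) = [2.718, 2.718, 7.389, 0.1353]
Sum = 12.96
p = [0.2097, 0.2097, 0.5701, 0.0104]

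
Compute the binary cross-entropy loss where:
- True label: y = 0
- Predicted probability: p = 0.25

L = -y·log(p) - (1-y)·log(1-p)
L = 0.2877

L = -0·log(0.25) - 1·log(0.75) = -log(0.75) = 0.2877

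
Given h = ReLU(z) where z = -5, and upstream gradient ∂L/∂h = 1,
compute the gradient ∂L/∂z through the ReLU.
∂L/∂z = 0

h = ReLU(-5) = 0
Since z < 0: ∂h/∂z = 0
∂L/∂z = ∂L/∂h · ∂h/∂z = 1 × 0 = 0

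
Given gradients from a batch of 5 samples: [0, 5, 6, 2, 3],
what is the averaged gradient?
Average gradient = 3.2

Average = (1/5)(0 + 5 + 6 + 2 + 3) = 16/5 = 3.2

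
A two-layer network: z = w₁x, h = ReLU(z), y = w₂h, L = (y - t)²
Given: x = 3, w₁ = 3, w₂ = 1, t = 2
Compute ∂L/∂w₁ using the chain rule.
∂L/∂w₁ = 42

Forward pass:
z = w₁x = 3×3 = 9
h = ReLU(9) = 9
y = w₂h = 1×9 = 9

Backward pass:
∂L/∂y = 2(y - t) = 2(9 - 2) = 14
∂y/∂h = w₂ = 1
∂h/∂z = 1 (ReLU derivative)
∂z/∂w₁ = x = 3

∂L/∂w₁ = 14 × 1 × 1 × 3 = 42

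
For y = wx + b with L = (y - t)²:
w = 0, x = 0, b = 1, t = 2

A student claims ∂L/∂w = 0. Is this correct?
Correct

y = (0)(0) + 1 = 1
∂L/∂y = 2(y - t) = 2(1 - 2) = -2
∂y/∂w = x = 0
∂L/∂w = -2 × 0 = 0

Claimed value: 0
Correct: The correct gradient is 0.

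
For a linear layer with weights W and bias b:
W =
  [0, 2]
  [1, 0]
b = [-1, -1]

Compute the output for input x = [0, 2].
y = [3, -1]

Wx = [0×0 + 2×2, 1×0 + 0×2]
   = [4, 0]
y = Wx + b = [4 + -1, 0 + -1] = [3, -1]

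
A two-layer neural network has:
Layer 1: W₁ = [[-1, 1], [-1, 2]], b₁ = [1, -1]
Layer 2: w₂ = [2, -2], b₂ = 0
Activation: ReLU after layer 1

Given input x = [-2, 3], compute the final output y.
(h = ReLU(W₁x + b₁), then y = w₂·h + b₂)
y = -2

Layer 1 pre-activation: z₁ = [6, 7]
After ReLU: h = [6, 7]
Layer 2 output: y = 2×6 + -2×7 + 0 = -2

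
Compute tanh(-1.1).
-0.8005

tanh(-1.1) = (e^(-1.1) - e^(1.1))/(e^(-1.1) + e^(1.1)) = -0.8005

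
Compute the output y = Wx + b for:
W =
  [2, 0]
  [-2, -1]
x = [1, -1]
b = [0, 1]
y = [2, 0]

Wx = [2×1 + 0×-1, -2×1 + -1×-1]
   = [2, -1]
y = Wx + b = [2 + 0, -1 + 1] = [2, 0]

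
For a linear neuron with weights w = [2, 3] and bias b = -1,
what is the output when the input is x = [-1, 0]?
y = -3

y = (2)(-1) + (3)(0) + -1 = -3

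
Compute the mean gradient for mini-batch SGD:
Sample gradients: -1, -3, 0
Average gradient = -1.333

Average = (1/3)(-1 + -3 + 0) = -4/3 = -1.333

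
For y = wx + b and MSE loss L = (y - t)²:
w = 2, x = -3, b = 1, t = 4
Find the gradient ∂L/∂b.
∂L/∂b = -18

y = wx + b = (2)(-3) + 1 = -5
∂L/∂y = 2(y - t) = 2(-5 - 4) = -18
∂y/∂b = 1
∂L/∂b = ∂L/∂y · ∂y/∂b = -18 × 1 = -18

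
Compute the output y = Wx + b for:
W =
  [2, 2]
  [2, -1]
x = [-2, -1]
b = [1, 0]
y = [-5, -3]

Wx = [2×-2 + 2×-1, 2×-2 + -1×-1]
   = [-6, -3]
y = Wx + b = [-6 + 1, -3 + 0] = [-5, -3]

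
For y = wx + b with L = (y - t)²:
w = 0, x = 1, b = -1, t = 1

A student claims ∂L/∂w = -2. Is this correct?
Incorrect

y = (0)(1) + -1 = -1
∂L/∂y = 2(y - t) = 2(-1 - 1) = -4
∂y/∂w = x = 1
∂L/∂w = -4 × 1 = -4

Claimed value: -2
Incorrect: The correct gradient is -4.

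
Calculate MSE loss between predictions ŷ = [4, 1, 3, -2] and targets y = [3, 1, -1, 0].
MSE = 5.25

MSE = (1/4)((4-3)² + (1-1)² + (3--1)² + (-2-0)²) = (1/4)(1 + 0 + 16 + 4) = 5.25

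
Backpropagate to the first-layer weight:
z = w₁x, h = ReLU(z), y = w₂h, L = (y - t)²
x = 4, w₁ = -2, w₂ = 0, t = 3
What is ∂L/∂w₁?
∂L/∂w₁ = 0

Forward pass:
z = w₁x = -2×4 = -8
h = ReLU(-8) = 0
y = w₂h = 0×0 = 0

Backward pass:
∂L/∂y = 2(y - t) = 2(0 - 3) = -6
∂y/∂h = w₂ = 0
∂h/∂z = 0 (ReLU derivative)
∂z/∂w₁ = x = 4

∂L/∂w₁ = -6 × 0 × 0 × 4 = 0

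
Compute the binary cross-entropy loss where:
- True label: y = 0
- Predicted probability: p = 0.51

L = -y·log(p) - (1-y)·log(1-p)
L = 0.7133

L = -0·log(0.51) - 1·log(0.49) = -log(0.49) = 0.7133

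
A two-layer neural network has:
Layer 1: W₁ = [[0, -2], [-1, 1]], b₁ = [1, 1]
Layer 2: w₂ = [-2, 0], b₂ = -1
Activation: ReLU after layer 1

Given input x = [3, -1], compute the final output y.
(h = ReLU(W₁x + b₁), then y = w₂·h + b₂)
y = -7

Layer 1 pre-activation: z₁ = [3, -3]
After ReLU: h = [3, 0]
Layer 2 output: y = -2×3 + 0×0 + -1 = -7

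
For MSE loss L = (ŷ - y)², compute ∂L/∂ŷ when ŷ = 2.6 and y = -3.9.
∂L/∂ŷ = 13.0

∂L/∂ŷ = 2(ŷ - y) = 2(2.6 - -3.9) = 2(6.5) = 13.0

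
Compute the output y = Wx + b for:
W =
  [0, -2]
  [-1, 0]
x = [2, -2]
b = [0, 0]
y = [4, -2]

Wx = [0×2 + -2×-2, -1×2 + 0×-2]
   = [4, -2]
y = Wx + b = [4 + 0, -2 + 0] = [4, -2]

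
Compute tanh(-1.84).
-0.9508

tanh(-1.84) = (e^(-1.84) - e^(1.84))/(e^(-1.84) + e^(1.84)) = -0.9508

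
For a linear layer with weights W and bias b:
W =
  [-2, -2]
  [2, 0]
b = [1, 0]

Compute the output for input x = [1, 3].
y = [-7, 2]

Wx = [-2×1 + -2×3, 2×1 + 0×3]
   = [-8, 2]
y = Wx + b = [-8 + 1, 2 + 0] = [-7, 2]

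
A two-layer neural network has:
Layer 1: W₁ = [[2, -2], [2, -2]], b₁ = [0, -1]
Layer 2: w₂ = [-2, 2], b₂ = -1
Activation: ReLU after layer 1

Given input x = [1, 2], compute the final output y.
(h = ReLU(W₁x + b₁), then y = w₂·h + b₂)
y = -1

Layer 1 pre-activation: z₁ = [-2, -3]
After ReLU: h = [0, 0]
Layer 2 output: y = -2×0 + 2×0 + -1 = -1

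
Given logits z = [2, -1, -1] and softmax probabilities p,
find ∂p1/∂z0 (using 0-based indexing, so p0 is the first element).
∂p1/∂z0 = -0.04118

p = softmax(z) = [0.9094, 0.04528, 0.04528]
p1 = 0.04528, p0 = 0.9094

∂p1/∂z0 = -p1 × p0 = -0.04528 × 0.9094 = -0.04118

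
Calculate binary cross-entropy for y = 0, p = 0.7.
L = 1.204

L = -0·log(0.7) - 1·log(0.3) = -log(0.3) = 1.204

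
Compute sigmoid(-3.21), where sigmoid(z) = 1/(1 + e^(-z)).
0.03879

sigmoid(-3.21) = 1/(1 + e^(3.21)) = 1/(1 + 24.78) = 0.03879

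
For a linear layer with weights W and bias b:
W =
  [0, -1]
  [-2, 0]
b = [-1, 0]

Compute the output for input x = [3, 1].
y = [-2, -6]

Wx = [0×3 + -1×1, -2×3 + 0×1]
   = [-1, -6]
y = Wx + b = [-1 + -1, -6 + 0] = [-2, -6]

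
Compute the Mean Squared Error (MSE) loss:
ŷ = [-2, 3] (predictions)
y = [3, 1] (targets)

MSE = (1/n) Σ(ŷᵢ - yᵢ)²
MSE = 14.5

MSE = (1/2)((-2-3)² + (3-1)²) = (1/2)(25 + 4) = 14.5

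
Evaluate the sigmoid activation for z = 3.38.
0.9671

sigmoid(3.38) = 1/(1 + e^(-3.38)) = 1/(1 + 0.03405) = 0.9671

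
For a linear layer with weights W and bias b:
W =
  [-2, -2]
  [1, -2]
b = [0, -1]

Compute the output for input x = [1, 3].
y = [-8, -6]

Wx = [-2×1 + -2×3, 1×1 + -2×3]
   = [-8, -5]
y = Wx + b = [-8 + 0, -5 + -1] = [-8, -6]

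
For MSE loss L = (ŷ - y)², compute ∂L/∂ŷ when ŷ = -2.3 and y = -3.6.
∂L/∂ŷ = 2.6

∂L/∂ŷ = 2(ŷ - y) = 2(-2.3 - -3.6) = 2(1.3) = 2.6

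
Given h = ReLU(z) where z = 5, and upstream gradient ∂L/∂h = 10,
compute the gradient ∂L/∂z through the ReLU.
∂L/∂z = 10

h = ReLU(5) = 5
Since z > 0: ∂h/∂z = 1
∂L/∂z = ∂L/∂h · ∂h/∂z = 10 × 1 = 10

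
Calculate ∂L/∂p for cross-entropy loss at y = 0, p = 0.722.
∂L/∂p = 3.597

∂L/∂p = -y/p + (1-y)/(1-p) = 0 + 1/0.278 = 3.597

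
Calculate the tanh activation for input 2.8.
0.9926

tanh(2.8) = (e^(2.8) - e^(-2.8))/(e^(2.8) + e^(-2.8)) = 0.9926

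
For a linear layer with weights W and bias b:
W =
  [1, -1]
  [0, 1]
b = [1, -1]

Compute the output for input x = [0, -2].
y = [3, -3]

Wx = [1×0 + -1×-2, 0×0 + 1×-2]
   = [2, -2]
y = Wx + b = [2 + 1, -2 + -1] = [3, -3]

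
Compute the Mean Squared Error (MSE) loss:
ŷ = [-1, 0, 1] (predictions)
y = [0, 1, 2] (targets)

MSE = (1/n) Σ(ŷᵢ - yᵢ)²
MSE = 1

MSE = (1/3)((-1-0)² + (0-1)² + (1-2)²) = (1/3)(1 + 1 + 1) = 1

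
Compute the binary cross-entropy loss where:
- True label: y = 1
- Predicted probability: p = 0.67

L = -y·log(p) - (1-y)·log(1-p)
L = 0.4005

L = -1·log(0.67) - 0·log(0.33) = -log(0.67) = 0.4005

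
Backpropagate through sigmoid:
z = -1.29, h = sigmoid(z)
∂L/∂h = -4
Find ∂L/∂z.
∂L/∂z = -0.677

σ(-1.29) = 0.2159
σ'(-1.29) = σ(-1.29)(1 - σ(-1.29)) = 0.2159 × 0.7841 = 0.1693
∂L/∂z = ∂L/∂h · σ'(z) = -4 × 0.1693 = -0.677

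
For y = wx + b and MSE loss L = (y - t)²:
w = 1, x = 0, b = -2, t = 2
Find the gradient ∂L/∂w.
∂L/∂w = 0

y = wx + b = (1)(0) + -2 = -2
∂L/∂y = 2(y - t) = 2(-2 - 2) = -8
∂y/∂w = x = 0
∂L/∂w = ∂L/∂y · ∂y/∂w = -8 × 0 = 0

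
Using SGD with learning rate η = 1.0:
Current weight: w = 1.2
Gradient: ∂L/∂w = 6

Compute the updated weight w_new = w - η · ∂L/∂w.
w_new = -4.8

w_new = w - η·∂L/∂w = 1.2 - 1.0×(6) = 1.2 - (6) = -4.8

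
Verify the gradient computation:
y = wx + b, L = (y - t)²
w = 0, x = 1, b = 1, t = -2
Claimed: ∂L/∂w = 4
Incorrect

y = (0)(1) + 1 = 1
∂L/∂y = 2(y - t) = 2(1 - -2) = 6
∂y/∂w = x = 1
∂L/∂w = 6 × 1 = 6

Claimed value: 4
Incorrect: The correct gradient is 6.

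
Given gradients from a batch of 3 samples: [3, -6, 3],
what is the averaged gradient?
Average gradient = 0

Average = (1/3)(3 + -6 + 3) = 0/3 = 0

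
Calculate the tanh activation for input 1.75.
0.9414

tanh(1.75) = (e^(1.75) - e^(-1.75))/(e^(1.75) + e^(-1.75)) = 0.9414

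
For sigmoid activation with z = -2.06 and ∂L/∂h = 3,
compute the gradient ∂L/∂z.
∂L/∂z = 0.3008

σ(-2.06) = 0.113
σ'(-2.06) = σ(-2.06)(1 - σ(-2.06)) = 0.113 × 0.887 = 0.1003
∂L/∂z = ∂L/∂h · σ'(z) = 3 × 0.1003 = 0.3008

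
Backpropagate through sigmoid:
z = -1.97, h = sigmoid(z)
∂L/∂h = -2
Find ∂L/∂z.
∂L/∂z = -0.2148

σ(-1.97) = 0.1224
σ'(-1.97) = σ(-1.97)(1 - σ(-1.97)) = 0.1224 × 0.8776 = 0.1074
∂L/∂z = ∂L/∂h · σ'(z) = -2 × 0.1074 = -0.2148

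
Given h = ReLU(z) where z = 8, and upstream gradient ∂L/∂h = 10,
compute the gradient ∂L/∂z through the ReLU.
∂L/∂z = 10

h = ReLU(8) = 8
Since z > 0: ∂h/∂z = 1
∂L/∂z = ∂L/∂h · ∂h/∂z = 10 × 1 = 10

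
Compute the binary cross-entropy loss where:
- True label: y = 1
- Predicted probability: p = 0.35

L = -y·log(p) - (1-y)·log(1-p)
L = 1.05

L = -1·log(0.35) - 0·log(0.65) = -log(0.35) = 1.05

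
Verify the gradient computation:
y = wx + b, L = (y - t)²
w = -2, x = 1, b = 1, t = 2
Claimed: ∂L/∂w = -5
Incorrect

y = (-2)(1) + 1 = -1
∂L/∂y = 2(y - t) = 2(-1 - 2) = -6
∂y/∂w = x = 1
∂L/∂w = -6 × 1 = -6

Claimed value: -5
Incorrect: The correct gradient is -6.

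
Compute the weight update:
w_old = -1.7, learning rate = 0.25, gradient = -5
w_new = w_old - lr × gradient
w_new = -0.45

w_new = w - η·∂L/∂w = -1.7 - 0.25×(-5) = -1.7 - (-1.25) = -0.45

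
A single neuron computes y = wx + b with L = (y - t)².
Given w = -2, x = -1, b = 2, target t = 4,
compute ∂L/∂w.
∂L/∂w = 0

y = wx + b = (-2)(-1) + 2 = 4
∂L/∂y = 2(y - t) = 2(4 - 4) = 0
∂y/∂w = x = -1
∂L/∂w = ∂L/∂y · ∂y/∂w = 0 × -1 = 0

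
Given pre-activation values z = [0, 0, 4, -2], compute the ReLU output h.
h = [0, 0, 4, 0]

ReLU applied element-wise: max(0,0)=0, max(0,0)=0, max(0,4)=4, max(0,-2)=0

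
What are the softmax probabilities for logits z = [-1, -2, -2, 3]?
p = [0.0178, 0.0065, 0.0065, 0.9692]

exp(z) = [0.3679, 0.1353, 0.1353, 20.09]
Sum = 20.72
p = [0.0178, 0.0065, 0.0065, 0.9692]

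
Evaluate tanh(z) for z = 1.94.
0.9595

tanh(1.94) = (e^(1.94) - e^(-1.94))/(e^(1.94) + e^(-1.94)) = 0.9595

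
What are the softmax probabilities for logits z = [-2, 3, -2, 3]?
p = [0.0033, 0.4967, 0.0033, 0.4967]

exp(z) = [0.1353, 20.09, 0.1353, 20.09]
Sum = 40.44
p = [0.0033, 0.4967, 0.0033, 0.4967]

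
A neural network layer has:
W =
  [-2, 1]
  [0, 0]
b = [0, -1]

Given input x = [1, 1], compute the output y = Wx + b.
y = [-1, -1]

Wx = [-2×1 + 1×1, 0×1 + 0×1]
   = [-1, 0]
y = Wx + b = [-1 + 0, 0 + -1] = [-1, -1]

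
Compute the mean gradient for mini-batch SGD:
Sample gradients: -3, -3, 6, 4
Average gradient = 1

Average = (1/4)(-3 + -3 + 6 + 4) = 4/4 = 1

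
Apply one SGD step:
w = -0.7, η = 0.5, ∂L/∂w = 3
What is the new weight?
w_new = -2.2

w_new = w - η·∂L/∂w = -0.7 - 0.5×(3) = -0.7 - (1.5) = -2.2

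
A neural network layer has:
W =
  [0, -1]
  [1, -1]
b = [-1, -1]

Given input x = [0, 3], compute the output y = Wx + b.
y = [-4, -4]

Wx = [0×0 + -1×3, 1×0 + -1×3]
   = [-3, -3]
y = Wx + b = [-3 + -1, -3 + -1] = [-4, -4]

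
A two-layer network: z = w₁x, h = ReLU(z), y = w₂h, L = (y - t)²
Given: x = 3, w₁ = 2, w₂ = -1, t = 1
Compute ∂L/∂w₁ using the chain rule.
∂L/∂w₁ = 42

Forward pass:
z = w₁x = 2×3 = 6
h = ReLU(6) = 6
y = w₂h = -1×6 = -6

Backward pass:
∂L/∂y = 2(y - t) = 2(-6 - 1) = -14
∂y/∂h = w₂ = -1
∂h/∂z = 1 (ReLU derivative)
∂z/∂w₁ = x = 3

∂L/∂w₁ = -14 × -1 × 1 × 3 = 42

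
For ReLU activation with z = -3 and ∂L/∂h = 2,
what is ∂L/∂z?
∂L/∂z = 0

h = ReLU(-3) = 0
Since z < 0: ∂h/∂z = 0
∂L/∂z = ∂L/∂h · ∂h/∂z = 2 × 0 = 0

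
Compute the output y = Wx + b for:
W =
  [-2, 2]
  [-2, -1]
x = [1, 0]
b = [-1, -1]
y = [-3, -3]

Wx = [-2×1 + 2×0, -2×1 + -1×0]
   = [-2, -2]
y = Wx + b = [-2 + -1, -2 + -1] = [-3, -3]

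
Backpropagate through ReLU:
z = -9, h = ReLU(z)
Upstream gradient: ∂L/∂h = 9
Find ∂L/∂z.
∂L/∂z = 0

h = ReLU(-9) = 0
Since z < 0: ∂h/∂z = 0
∂L/∂z = ∂L/∂h · ∂h/∂z = 9 × 0 = 0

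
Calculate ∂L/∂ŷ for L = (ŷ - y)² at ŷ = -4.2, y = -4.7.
∂L/∂ŷ = 1.0

∂L/∂ŷ = 2(ŷ - y) = 2(-4.2 - -4.7) = 2(0.5) = 1.0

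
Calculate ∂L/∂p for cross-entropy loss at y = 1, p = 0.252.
∂L/∂p = -3.968

∂L/∂p = -y/p + (1-y)/(1-p) = -1/0.252 + 0 = -3.968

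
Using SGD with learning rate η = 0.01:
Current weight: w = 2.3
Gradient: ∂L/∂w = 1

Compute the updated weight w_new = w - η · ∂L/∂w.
w_new = 2.29

w_new = w - η·∂L/∂w = 2.3 - 0.01×(1) = 2.3 - (0.01) = 2.29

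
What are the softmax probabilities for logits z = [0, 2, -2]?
p = [0.1173, 0.8668, 0.0159]

exp(z) = [1, 7.389, 0.1353]
Sum = 8.524
p = [0.1173, 0.8668, 0.0159]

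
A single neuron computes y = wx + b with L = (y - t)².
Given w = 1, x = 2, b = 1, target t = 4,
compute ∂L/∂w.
∂L/∂w = -4

y = wx + b = (1)(2) + 1 = 3
∂L/∂y = 2(y - t) = 2(3 - 4) = -2
∂y/∂w = x = 2
∂L/∂w = ∂L/∂y · ∂y/∂w = -2 × 2 = -4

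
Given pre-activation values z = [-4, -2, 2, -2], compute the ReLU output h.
h = [0, 0, 2, 0]

ReLU applied element-wise: max(0,-4)=0, max(0,-2)=0, max(0,2)=2, max(0,-2)=0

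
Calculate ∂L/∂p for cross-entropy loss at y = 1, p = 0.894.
∂L/∂p = -1.119

∂L/∂p = -y/p + (1-y)/(1-p) = -1/0.894 + 0 = -1.119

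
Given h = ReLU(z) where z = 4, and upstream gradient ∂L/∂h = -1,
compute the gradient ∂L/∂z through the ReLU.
∂L/∂z = -1

h = ReLU(4) = 4
Since z > 0: ∂h/∂z = 1
∂L/∂z = ∂L/∂h · ∂h/∂z = -1 × 1 = -1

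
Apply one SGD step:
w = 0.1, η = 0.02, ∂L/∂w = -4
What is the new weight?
w_new = 0.18

w_new = w - η·∂L/∂w = 0.1 - 0.02×(-4) = 0.1 - (-0.08) = 0.18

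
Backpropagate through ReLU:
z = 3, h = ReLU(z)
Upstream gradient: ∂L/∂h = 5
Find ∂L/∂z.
∂L/∂z = 5

h = ReLU(3) = 3
Since z > 0: ∂h/∂z = 1
∂L/∂z = ∂L/∂h · ∂h/∂z = 5 × 1 = 5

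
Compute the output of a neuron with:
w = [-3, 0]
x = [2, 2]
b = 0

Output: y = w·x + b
y = -6

y = (-3)(2) + (0)(2) + 0 = -6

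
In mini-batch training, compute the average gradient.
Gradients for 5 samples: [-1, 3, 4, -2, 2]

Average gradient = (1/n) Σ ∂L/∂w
Average gradient = 1.2

Average = (1/5)(-1 + 3 + 4 + -2 + 2) = 6/5 = 1.2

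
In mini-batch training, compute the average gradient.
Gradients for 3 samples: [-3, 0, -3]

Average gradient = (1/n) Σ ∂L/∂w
Average gradient = -2

Average = (1/3)(-3 + 0 + -3) = -6/3 = -2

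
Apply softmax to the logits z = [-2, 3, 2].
p = [0.0049, 0.7275, 0.2676]

exp(z) = [0.1353, 20.09, 7.389]
Sum = 27.61
p = [0.0049, 0.7275, 0.2676]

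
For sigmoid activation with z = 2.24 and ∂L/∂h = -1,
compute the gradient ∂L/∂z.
∂L/∂z = -0.08696

σ(2.24) = 0.9038
σ'(2.24) = σ(2.24)(1 - σ(2.24)) = 0.9038 × 0.09622 = 0.08696
∂L/∂z = ∂L/∂h · σ'(z) = -1 × 0.08696 = -0.08696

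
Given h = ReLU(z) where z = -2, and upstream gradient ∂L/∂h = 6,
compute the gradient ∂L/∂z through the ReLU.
∂L/∂z = 0

h = ReLU(-2) = 0
Since z < 0: ∂h/∂z = 0
∂L/∂z = ∂L/∂h · ∂h/∂z = 6 × 0 = 0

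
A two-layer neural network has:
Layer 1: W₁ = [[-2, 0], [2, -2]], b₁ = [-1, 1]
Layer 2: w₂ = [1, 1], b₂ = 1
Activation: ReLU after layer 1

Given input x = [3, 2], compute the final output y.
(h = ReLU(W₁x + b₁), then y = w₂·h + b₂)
y = 4

Layer 1 pre-activation: z₁ = [-7, 3]
After ReLU: h = [0, 3]
Layer 2 output: y = 1×0 + 1×3 + 1 = 4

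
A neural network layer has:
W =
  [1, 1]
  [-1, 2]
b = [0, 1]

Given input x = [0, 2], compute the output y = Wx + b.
y = [2, 5]

Wx = [1×0 + 1×2, -1×0 + 2×2]
   = [2, 4]
y = Wx + b = [2 + 0, 4 + 1] = [2, 5]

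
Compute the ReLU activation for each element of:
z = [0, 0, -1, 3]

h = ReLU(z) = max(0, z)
h = [0, 0, 0, 3]

ReLU applied element-wise: max(0,0)=0, max(0,0)=0, max(0,-1)=0, max(0,3)=3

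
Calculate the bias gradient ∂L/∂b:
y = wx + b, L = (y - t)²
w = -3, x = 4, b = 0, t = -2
∂L/∂b = -20

y = wx + b = (-3)(4) + 0 = -12
∂L/∂y = 2(y - t) = 2(-12 - -2) = -20
∂y/∂b = 1
∂L/∂b = ∂L/∂y · ∂y/∂b = -20 × 1 = -20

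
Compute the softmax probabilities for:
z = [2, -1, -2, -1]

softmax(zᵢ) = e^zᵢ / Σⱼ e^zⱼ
p = [0.8945, 0.0445, 0.0164, 0.0445]

exp(z) = [7.389, 0.3679, 0.1353, 0.3679]
Sum = 8.26
p = [0.8945, 0.0445, 0.0164, 0.0445]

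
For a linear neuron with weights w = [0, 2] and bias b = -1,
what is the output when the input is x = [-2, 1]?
y = 1

y = (0)(-2) + (2)(1) + -1 = 1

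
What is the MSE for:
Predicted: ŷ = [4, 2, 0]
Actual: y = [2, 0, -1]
MSE = 3

MSE = (1/3)((4-2)² + (2-0)² + (0--1)²) = (1/3)(4 + 4 + 1) = 3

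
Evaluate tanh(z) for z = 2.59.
0.9888

tanh(2.59) = (e^(2.59) - e^(-2.59))/(e^(2.59) + e^(-2.59)) = 0.9888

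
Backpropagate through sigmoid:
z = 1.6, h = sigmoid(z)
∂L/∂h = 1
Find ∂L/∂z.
∂L/∂z = 0.1398

σ(1.6) = 0.832
σ'(1.6) = σ(1.6)(1 - σ(1.6)) = 0.832 × 0.168 = 0.1398
∂L/∂z = ∂L/∂h · σ'(z) = 1 × 0.1398 = 0.1398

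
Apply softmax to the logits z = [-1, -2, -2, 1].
p = [0.1096, 0.0403, 0.0403, 0.8098]

exp(z) = [0.3679, 0.1353, 0.1353, 2.718]
Sum = 3.357
p = [0.1096, 0.0403, 0.0403, 0.8098]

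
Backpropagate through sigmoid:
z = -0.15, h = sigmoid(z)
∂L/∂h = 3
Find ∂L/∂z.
∂L/∂z = 0.7458

σ(-0.15) = 0.4626
σ'(-0.15) = σ(-0.15)(1 - σ(-0.15)) = 0.4626 × 0.5374 = 0.2486
∂L/∂z = ∂L/∂h · σ'(z) = 3 × 0.2486 = 0.7458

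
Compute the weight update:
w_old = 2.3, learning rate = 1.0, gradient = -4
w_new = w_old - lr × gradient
w_new = 6.3

w_new = w - η·∂L/∂w = 2.3 - 1.0×(-4) = 2.3 - (-4) = 6.3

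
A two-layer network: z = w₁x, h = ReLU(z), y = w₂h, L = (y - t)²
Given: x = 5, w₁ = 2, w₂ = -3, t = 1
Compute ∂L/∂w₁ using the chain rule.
∂L/∂w₁ = 930

Forward pass:
z = w₁x = 2×5 = 10
h = ReLU(10) = 10
y = w₂h = -3×10 = -30

Backward pass:
∂L/∂y = 2(y - t) = 2(-30 - 1) = -62
∂y/∂h = w₂ = -3
∂h/∂z = 1 (ReLU derivative)
∂z/∂w₁ = x = 5

∂L/∂w₁ = -62 × -3 × 1 × 5 = 930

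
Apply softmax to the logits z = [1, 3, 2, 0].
p = [0.0871, 0.6439, 0.2369, 0.0321]

exp(z) = [2.718, 20.09, 7.389, 1]
Sum = 31.19
p = [0.0871, 0.6439, 0.2369, 0.0321]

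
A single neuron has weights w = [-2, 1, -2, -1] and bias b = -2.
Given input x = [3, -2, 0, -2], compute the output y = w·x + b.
y = -8

y = (-2)(3) + (1)(-2) + (-2)(0) + (-1)(-2) + -2 = -8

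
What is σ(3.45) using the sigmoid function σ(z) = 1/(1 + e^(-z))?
0.9692

sigmoid(3.45) = 1/(1 + e^(-3.45)) = 1/(1 + 0.03175) = 0.9692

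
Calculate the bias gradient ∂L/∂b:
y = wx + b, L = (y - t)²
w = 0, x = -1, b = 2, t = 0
∂L/∂b = 4

y = wx + b = (0)(-1) + 2 = 2
∂L/∂y = 2(y - t) = 2(2 - 0) = 4
∂y/∂b = 1
∂L/∂b = ∂L/∂y · ∂y/∂b = 4 × 1 = 4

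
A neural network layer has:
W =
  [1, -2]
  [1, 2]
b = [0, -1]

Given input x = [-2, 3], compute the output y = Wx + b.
y = [-8, 3]

Wx = [1×-2 + -2×3, 1×-2 + 2×3]
   = [-8, 4]
y = Wx + b = [-8 + 0, 4 + -1] = [-8, 3]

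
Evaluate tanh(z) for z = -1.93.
-0.9587

tanh(-1.93) = (e^(-1.93) - e^(1.93))/(e^(-1.93) + e^(1.93)) = -0.9587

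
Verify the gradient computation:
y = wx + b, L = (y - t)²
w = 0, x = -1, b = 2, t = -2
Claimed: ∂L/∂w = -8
Correct

y = (0)(-1) + 2 = 2
∂L/∂y = 2(y - t) = 2(2 - -2) = 8
∂y/∂w = x = -1
∂L/∂w = 8 × -1 = -8

Claimed value: -8
Correct: The correct gradient is -8.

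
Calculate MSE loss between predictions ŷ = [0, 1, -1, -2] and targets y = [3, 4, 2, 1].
MSE = 9

MSE = (1/4)((0-3)² + (1-4)² + (-1-2)² + (-2-1)²) = (1/4)(9 + 9 + 9 + 9) = 9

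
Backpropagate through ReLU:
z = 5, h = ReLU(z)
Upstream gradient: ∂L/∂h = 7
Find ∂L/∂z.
∂L/∂z = 7

h = ReLU(5) = 5
Since z > 0: ∂h/∂z = 1
∂L/∂z = ∂L/∂h · ∂h/∂z = 7 × 1 = 7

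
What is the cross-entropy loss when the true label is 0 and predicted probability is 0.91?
L = 2.408

L = -0·log(0.91) - 1·log(0.09) = -log(0.09) = 2.408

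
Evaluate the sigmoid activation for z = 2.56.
0.9282

sigmoid(2.56) = 1/(1 + e^(-2.56)) = 1/(1 + 0.0773) = 0.9282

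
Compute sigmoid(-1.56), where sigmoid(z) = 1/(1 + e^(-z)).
0.1736

sigmoid(-1.56) = 1/(1 + e^(1.56)) = 1/(1 + 4.759) = 0.1736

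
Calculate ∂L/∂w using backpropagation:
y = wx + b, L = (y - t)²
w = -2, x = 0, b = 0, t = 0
∂L/∂w = 0

y = wx + b = (-2)(0) + 0 = 0
∂L/∂y = 2(y - t) = 2(0 - 0) = 0
∂y/∂w = x = 0
∂L/∂w = ∂L/∂y · ∂y/∂w = 0 × 0 = 0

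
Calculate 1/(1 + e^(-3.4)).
0.9677

sigmoid(3.4) = 1/(1 + e^(-3.4)) = 1/(1 + 0.03337) = 0.9677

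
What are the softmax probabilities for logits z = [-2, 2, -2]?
p = [0.0177, 0.9647, 0.0177]

exp(z) = [0.1353, 7.389, 0.1353]
Sum = 7.66
p = [0.0177, 0.9647, 0.0177]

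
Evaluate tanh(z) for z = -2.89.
-0.9938

tanh(-2.89) = (e^(-2.89) - e^(2.89))/(e^(-2.89) + e^(2.89)) = -0.9938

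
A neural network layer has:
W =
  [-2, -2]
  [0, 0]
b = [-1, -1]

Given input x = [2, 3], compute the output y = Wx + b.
y = [-11, -1]

Wx = [-2×2 + -2×3, 0×2 + 0×3]
   = [-10, 0]
y = Wx + b = [-10 + -1, 0 + -1] = [-11, -1]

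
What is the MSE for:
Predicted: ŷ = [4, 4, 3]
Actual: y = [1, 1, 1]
MSE = 7.333

MSE = (1/3)((4-1)² + (4-1)² + (3-1)²) = (1/3)(9 + 9 + 4) = 7.333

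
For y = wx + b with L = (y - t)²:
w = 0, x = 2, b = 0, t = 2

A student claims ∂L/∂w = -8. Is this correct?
Correct

y = (0)(2) + 0 = 0
∂L/∂y = 2(y - t) = 2(0 - 2) = -4
∂y/∂w = x = 2
∂L/∂w = -4 × 2 = -8

Claimed value: -8
Correct: The correct gradient is -8.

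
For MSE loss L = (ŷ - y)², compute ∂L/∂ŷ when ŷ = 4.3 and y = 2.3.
∂L/∂ŷ = 4.0

∂L/∂ŷ = 2(ŷ - y) = 2(4.3 - 2.3) = 2(2.0) = 4.0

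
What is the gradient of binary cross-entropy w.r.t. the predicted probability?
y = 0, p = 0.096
∂L/∂p = 1.106

∂L/∂p = -y/p + (1-y)/(1-p) = 0 + 1/0.904 = 1.106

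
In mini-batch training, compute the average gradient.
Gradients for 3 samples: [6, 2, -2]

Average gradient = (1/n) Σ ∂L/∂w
Average gradient = 2

Average = (1/3)(6 + 2 + -2) = 6/3 = 2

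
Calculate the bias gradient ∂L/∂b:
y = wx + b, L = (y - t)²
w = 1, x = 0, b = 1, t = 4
∂L/∂b = -6

y = wx + b = (1)(0) + 1 = 1
∂L/∂y = 2(y - t) = 2(1 - 4) = -6
∂y/∂b = 1
∂L/∂b = ∂L/∂y · ∂y/∂b = -6 × 1 = -6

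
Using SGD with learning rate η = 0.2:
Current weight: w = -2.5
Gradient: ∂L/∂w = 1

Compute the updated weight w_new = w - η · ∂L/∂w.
w_new = -2.7

w_new = w - η·∂L/∂w = -2.5 - 0.2×(1) = -2.5 - (0.2) = -2.7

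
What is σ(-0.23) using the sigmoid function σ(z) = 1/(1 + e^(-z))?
0.4428

sigmoid(-0.23) = 1/(1 + e^(0.23)) = 1/(1 + 1.259) = 0.4428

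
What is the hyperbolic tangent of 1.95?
0.9603

tanh(1.95) = (e^(1.95) - e^(-1.95))/(e^(1.95) + e^(-1.95)) = 0.9603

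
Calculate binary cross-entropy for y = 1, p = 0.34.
L = 1.079

L = -1·log(0.34) - 0·log(0.66) = -log(0.34) = 1.079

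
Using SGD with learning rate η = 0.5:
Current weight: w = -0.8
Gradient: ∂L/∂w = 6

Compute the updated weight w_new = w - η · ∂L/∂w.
w_new = -3.8

w_new = w - η·∂L/∂w = -0.8 - 0.5×(6) = -0.8 - (3) = -3.8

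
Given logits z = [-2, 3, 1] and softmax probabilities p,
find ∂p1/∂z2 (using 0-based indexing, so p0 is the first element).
∂p1/∂z2 = -0.1038

p = softmax(z) = [0.0059, 0.8756, 0.1185]
p1 = 0.8756, p2 = 0.1185

∂p1/∂z2 = -p1 × p2 = -0.8756 × 0.1185 = -0.1038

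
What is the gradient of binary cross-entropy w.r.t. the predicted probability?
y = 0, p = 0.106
∂L/∂p = 1.119

∂L/∂p = -y/p + (1-y)/(1-p) = 0 + 1/0.894 = 1.119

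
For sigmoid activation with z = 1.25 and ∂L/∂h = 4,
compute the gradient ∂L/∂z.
∂L/∂z = 0.6924

σ(1.25) = 0.7773
σ'(1.25) = σ(1.25)(1 - σ(1.25)) = 0.7773 × 0.2227 = 0.1731
∂L/∂z = ∂L/∂h · σ'(z) = 4 × 0.1731 = 0.6924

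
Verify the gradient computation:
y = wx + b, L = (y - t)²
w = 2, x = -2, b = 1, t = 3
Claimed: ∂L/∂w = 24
Correct

y = (2)(-2) + 1 = -3
∂L/∂y = 2(y - t) = 2(-3 - 3) = -12
∂y/∂w = x = -2
∂L/∂w = -12 × -2 = 24

Claimed value: 24
Correct: The correct gradient is 24.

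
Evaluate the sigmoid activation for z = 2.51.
0.9248

sigmoid(2.51) = 1/(1 + e^(-2.51)) = 1/(1 + 0.08127) = 0.9248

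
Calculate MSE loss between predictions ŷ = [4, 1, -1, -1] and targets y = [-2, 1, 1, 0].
MSE = 10.25

MSE = (1/4)((4--2)² + (1-1)² + (-1-1)² + (-1-0)²) = (1/4)(36 + 0 + 4 + 1) = 10.25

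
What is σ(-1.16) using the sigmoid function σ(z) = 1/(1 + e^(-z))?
0.2387

sigmoid(-1.16) = 1/(1 + e^(1.16)) = 1/(1 + 3.19) = 0.2387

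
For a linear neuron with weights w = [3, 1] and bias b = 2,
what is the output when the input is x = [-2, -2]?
y = -6

y = (3)(-2) + (1)(-2) + 2 = -6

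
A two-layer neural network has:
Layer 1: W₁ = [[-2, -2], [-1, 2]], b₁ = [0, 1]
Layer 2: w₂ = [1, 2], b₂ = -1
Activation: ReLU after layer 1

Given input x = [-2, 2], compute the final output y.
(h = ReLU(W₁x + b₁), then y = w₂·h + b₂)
y = 13

Layer 1 pre-activation: z₁ = [0, 7]
After ReLU: h = [0, 7]
Layer 2 output: y = 1×0 + 2×7 + -1 = 13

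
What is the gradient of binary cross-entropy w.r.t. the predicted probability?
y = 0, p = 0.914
∂L/∂p = 11.63

∂L/∂p = -y/p + (1-y)/(1-p) = 0 + 1/0.086 = 11.63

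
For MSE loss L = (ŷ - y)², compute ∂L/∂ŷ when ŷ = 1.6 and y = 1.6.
∂L/∂ŷ = 0.0

∂L/∂ŷ = 2(ŷ - y) = 2(1.6 - 1.6) = 2(0.0) = 0.0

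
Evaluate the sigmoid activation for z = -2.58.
0.07044

sigmoid(-2.58) = 1/(1 + e^(2.58)) = 1/(1 + 13.2) = 0.07044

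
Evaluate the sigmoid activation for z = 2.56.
0.9282

sigmoid(2.56) = 1/(1 + e^(-2.56)) = 1/(1 + 0.0773) = 0.9282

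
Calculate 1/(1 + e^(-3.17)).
0.9597

sigmoid(3.17) = 1/(1 + e^(-3.17)) = 1/(1 + 0.042) = 0.9597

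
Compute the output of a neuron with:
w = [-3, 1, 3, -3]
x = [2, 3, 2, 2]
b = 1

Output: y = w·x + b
y = -2

y = (-3)(2) + (1)(3) + (3)(2) + (-3)(2) + 1 = -2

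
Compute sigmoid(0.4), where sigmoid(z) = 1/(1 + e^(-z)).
0.5987

sigmoid(0.4) = 1/(1 + e^(-0.4)) = 1/(1 + 0.6703) = 0.5987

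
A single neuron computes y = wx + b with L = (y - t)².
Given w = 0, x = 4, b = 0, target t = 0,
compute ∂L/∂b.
∂L/∂b = 0

y = wx + b = (0)(4) + 0 = 0
∂L/∂y = 2(y - t) = 2(0 - 0) = 0
∂y/∂b = 1
∂L/∂b = ∂L/∂y · ∂y/∂b = 0 × 1 = 0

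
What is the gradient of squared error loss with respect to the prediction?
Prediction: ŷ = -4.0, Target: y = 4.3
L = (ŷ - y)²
∂L/∂ŷ = -16.6

∂L/∂ŷ = 2(ŷ - y) = 2(-4.0 - 4.3) = 2(-8.3) = -16.6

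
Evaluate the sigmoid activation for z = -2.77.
0.05897

sigmoid(-2.77) = 1/(1 + e^(2.77)) = 1/(1 + 15.96) = 0.05897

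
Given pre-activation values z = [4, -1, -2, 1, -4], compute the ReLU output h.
h = [4, 0, 0, 1, 0]

ReLU applied element-wise: max(0,4)=4, max(0,-1)=0, max(0,-2)=0, max(0,1)=1, max(0,-4)=0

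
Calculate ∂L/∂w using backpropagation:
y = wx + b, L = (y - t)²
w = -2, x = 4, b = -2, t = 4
∂L/∂w = -112

y = wx + b = (-2)(4) + -2 = -10
∂L/∂y = 2(y - t) = 2(-10 - 4) = -28
∂y/∂w = x = 4
∂L/∂w = ∂L/∂y · ∂y/∂w = -28 × 4 = -112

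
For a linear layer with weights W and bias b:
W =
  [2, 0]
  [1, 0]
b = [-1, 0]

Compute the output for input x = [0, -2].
y = [-1, 0]

Wx = [2×0 + 0×-2, 1×0 + 0×-2]
   = [0, 0]
y = Wx + b = [0 + -1, 0 + 0] = [-1, 0]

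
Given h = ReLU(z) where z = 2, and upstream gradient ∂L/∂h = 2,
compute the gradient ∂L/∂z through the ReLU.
∂L/∂z = 2

h = ReLU(2) = 2
Since z > 0: ∂h/∂z = 1
∂L/∂z = ∂L/∂h · ∂h/∂z = 2 × 1 = 2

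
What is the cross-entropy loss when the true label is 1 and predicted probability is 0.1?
L = 2.303

L = -1·log(0.1) - 0·log(0.9) = -log(0.1) = 2.303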